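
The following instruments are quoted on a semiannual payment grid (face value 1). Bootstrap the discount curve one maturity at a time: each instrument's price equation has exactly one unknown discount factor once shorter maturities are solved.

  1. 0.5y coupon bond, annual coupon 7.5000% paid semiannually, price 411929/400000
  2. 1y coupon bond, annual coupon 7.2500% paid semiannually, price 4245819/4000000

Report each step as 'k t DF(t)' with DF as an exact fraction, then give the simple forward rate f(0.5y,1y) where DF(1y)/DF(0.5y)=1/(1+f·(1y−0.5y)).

1 1/2 4963/5000
2 1 1237/1250
f(0.5y,1y) = ((4963/5000)/(1237/1250) − 1)/(1/2) = 15/2474 ≈ 0.6063%

step 1 [0.5y] bond c/2=3/80: DF=(411929/400000 − 3/80·(0))/(1+3/80) = 4963/5000 ≈ 0.992600
step 2 [1y] bond c/2=29/800: DF=(4245819/4000000 − 29/800·(0.992600))/(1+29/800) = 1237/1250 ≈ 0.989600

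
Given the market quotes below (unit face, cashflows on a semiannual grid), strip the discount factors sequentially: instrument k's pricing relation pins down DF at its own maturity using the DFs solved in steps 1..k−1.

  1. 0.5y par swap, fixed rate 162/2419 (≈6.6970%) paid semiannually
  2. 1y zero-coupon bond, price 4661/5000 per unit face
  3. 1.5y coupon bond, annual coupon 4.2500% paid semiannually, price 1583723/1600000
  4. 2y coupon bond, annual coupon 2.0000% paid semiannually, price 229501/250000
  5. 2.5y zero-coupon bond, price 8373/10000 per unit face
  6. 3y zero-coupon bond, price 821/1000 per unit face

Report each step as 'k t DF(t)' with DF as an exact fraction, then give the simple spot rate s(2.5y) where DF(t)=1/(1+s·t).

step 1 [0.5y] swap r/2=81/2419: DF=(1 − 81/2419·(0))/(1+81/2419) = 2419/2500 ≈ 0.967600
step 2 [1y] zero: DF = P = 4661/5000 ≈ 0.932200
step 3 [1.5y] bond c/2=17/800: DF=(1583723/1600000 − 17/800·(0.967600+0.932200))/(1+17/800) = 9297/10000 ≈ 0.929700
step 4 [2y] bond c/2=1/100: DF=(229501/250000 − 1/100·(0.967600+0.932200+0.929700))/(1+1/100) = 8809/10000 ≈ 0.880900
step 5 [2.5y] zero: DF = P = 8373/10000 ≈ 0.837300
step 6 [3y] zero: DF = P = 821/1000 ≈ 0.821000

1 1/2 2419/2500
2 1 4661/5000
3 3/2 9297/10000
4 2 8809/10000
5 5/2 8373/10000
6 3 821/1000
s(2.5y) = (1/(8373/10000) − 1)/(5/2) = 3254/41865 ≈ 7.7726%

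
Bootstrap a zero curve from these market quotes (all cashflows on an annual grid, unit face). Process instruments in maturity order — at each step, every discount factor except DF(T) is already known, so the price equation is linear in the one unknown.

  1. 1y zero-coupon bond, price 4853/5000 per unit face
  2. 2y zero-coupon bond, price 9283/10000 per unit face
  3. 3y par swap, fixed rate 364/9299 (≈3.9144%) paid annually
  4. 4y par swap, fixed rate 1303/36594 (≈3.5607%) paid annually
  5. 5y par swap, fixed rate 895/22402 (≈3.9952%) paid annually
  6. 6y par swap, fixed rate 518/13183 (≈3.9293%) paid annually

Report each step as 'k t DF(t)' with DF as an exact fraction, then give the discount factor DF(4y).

step 1 [1y] zero: DF = P = 4853/5000 ≈ 0.970600
step 2 [2y] zero: DF = P = 9283/10000 ≈ 0.928300
step 3 [3y] swap r/1=364/9299: DF=(1 − 364/9299·(0.970600+0.928300))/(1+364/9299) = 2227/2500 ≈ 0.890800
step 4 [4y] swap r/1=1303/36594: DF=(1 − 1303/36594·(0.970600+0.928300+0.890800))/(1+1303/36594) = 8697/10000 ≈ 0.869700
step 5 [5y] swap r/1=895/22402: DF=(1 − 895/22402·(0.970600+0.928300+0.890800+0.869700))/(1+895/22402) = 821/1000 ≈ 0.821000
step 6 [6y] swap r/1=518/13183: DF=(1 − 518/13183·(0.970600+0.928300+0.890800+0.869700+0.821000))/(1+518/13183) = 991/1250 ≈ 0.792800

1 1 4853/5000
2 2 9283/10000
3 3 2227/2500
4 4 8697/10000
5 5 821/1000
6 6 991/1250
DF(4y) = 8697/10000 ≈ 0.869700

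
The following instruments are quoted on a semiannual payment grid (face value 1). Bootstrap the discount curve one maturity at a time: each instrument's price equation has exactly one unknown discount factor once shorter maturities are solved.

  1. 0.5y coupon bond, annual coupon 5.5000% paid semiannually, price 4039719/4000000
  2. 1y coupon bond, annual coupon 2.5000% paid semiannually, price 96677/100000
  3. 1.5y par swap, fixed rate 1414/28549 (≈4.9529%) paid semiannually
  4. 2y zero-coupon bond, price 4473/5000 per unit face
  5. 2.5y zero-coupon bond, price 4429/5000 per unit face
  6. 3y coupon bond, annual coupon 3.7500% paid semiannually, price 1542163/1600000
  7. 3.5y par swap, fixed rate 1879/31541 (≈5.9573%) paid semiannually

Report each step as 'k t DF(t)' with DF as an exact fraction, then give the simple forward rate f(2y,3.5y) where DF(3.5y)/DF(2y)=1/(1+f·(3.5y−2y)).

1 1/2 9829/10000
2 1 9427/10000
3 3/2 9293/10000
4 2 4473/5000
5 5/2 4429/5000
6 3 538/625
7 7/2 8121/10000
f(2y,3.5y) = ((4473/5000)/(8121/10000) − 1)/(3/2) = 550/8121 ≈ 6.7726%

step 1 [0.5y] bond c/2=11/400: DF=(4039719/4000000 − 11/400·(0))/(1+11/400) = 9829/10000 ≈ 0.982900
step 2 [1y] bond c/2=1/80: DF=(96677/100000 − 1/80·(0.982900))/(1+1/80) = 9427/10000 ≈ 0.942700
step 3 [1.5y] swap r/2=707/28549: DF=(1 − 707/28549·(0.982900+0.942700))/(1+707/28549) = 9293/10000 ≈ 0.929300
step 4 [2y] zero: DF = P = 4473/5000 ≈ 0.894600
step 5 [2.5y] zero: DF = P = 4429/5000 ≈ 0.885800
step 6 [3y] bond c/2=3/160: DF=(1542163/1600000 − 3/160·(0.982900+0.942700+0.929300+0.894600+0.885800))/(1+3/160) = 538/625 ≈ 0.860800
step 7 [3.5y] swap r/2=1879/63082: DF=(1 − 1879/63082·(0.982900+0.942700+0.929300+0.894600+0.885800+0.860800))/(1+1879/63082) = 8121/10000 ≈ 0.812100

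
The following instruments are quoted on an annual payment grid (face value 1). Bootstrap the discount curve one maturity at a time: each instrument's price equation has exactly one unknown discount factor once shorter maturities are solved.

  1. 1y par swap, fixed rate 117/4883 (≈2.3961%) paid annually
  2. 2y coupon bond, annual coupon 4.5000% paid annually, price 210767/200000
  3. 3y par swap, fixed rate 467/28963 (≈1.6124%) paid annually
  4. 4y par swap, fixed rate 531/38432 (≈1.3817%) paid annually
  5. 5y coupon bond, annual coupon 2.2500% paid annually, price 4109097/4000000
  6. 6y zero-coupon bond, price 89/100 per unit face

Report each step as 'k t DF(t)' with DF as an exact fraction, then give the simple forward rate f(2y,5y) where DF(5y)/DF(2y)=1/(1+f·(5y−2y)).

1 1 4883/5000
2 2 604/625
3 3 9533/10000
4 4 9469/10000
5 5 9201/10000
6 6 89/100
f(2y,5y) = ((604/625)/(9201/10000) − 1)/(3) = 463/27603 ≈ 1.6774%

step 1 [1y] swap r/1=117/4883: DF=(1 − 117/4883·(0))/(1+117/4883) = 4883/5000 ≈ 0.976600
step 2 [2y] bond c/1=9/200: DF=(210767/200000 − 9/200·(0.976600))/(1+9/200) = 604/625 ≈ 0.966400
step 3 [3y] swap r/1=467/28963: DF=(1 − 467/28963·(0.976600+0.966400))/(1+467/28963) = 9533/10000 ≈ 0.953300
step 4 [4y] swap r/1=531/38432: DF=(1 − 531/38432·(0.976600+0.966400+0.953300))/(1+531/38432) = 9469/10000 ≈ 0.946900
step 5 [5y] bond c/1=9/400: DF=(4109097/4000000 − 9/400·(0.976600+0.966400+0.953300+0.946900))/(1+9/400) = 9201/10000 ≈ 0.920100
step 6 [6y] zero: DF = P = 89/100 ≈ 0.890000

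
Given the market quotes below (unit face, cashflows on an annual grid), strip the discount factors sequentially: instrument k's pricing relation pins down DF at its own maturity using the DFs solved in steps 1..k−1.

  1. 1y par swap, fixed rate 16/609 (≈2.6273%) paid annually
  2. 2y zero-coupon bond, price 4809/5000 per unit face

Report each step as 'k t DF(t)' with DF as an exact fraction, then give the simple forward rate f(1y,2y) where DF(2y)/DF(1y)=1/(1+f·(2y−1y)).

step 1 [1y] swap r/1=16/609: DF=(1 − 16/609·(0))/(1+16/609) = 609/625 ≈ 0.974400
step 2 [2y] zero: DF = P = 4809/5000 ≈ 0.961800

1 1 609/625
2 2 4809/5000
f(1y,2y) = ((609/625)/(4809/5000) − 1)/(1) = 3/229 ≈ 1.3100%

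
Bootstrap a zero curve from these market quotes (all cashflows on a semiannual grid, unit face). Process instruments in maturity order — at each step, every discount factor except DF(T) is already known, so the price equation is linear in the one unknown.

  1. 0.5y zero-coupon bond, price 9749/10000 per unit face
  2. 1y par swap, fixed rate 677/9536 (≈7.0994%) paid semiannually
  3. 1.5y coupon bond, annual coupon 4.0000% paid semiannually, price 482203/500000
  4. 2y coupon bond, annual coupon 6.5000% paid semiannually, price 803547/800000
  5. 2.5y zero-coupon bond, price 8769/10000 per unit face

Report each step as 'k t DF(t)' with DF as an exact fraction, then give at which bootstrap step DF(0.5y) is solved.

1 1/2 9749/10000
2 1 9323/10000
3 3/2 9081/10000
4 2 4421/5000
5 5/2 8769/10000
DF(0.5y) is solved at step 1

step 1 [0.5y] zero: DF = P = 9749/10000 ≈ 0.974900
step 2 [1y] swap r/2=677/19072: DF=(1 − 677/19072·(0.974900))/(1+677/19072) = 9323/10000 ≈ 0.932300
step 3 [1.5y] bond c/2=1/50: DF=(482203/500000 − 1/50·(0.974900+0.932300))/(1+1/50) = 9081/10000 ≈ 0.908100
step 4 [2y] bond c/2=13/400: DF=(803547/800000 − 13/400·(0.974900+0.932300+0.908100))/(1+13/400) = 4421/5000 ≈ 0.884200
step 5 [2.5y] zero: DF = P = 8769/10000 ≈ 0.876900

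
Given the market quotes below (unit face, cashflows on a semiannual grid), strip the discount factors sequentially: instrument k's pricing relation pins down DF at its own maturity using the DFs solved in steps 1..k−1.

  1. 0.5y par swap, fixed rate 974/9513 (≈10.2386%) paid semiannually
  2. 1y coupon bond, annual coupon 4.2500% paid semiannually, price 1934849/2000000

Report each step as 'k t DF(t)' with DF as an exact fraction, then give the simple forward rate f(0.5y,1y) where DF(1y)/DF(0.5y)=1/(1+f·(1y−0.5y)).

1 1/2 9513/10000
2 1 371/400
f(0.5y,1y) = ((9513/10000)/(371/400) − 1)/(1/2) = 68/1325 ≈ 5.1321%

step 1 [0.5y] swap r/2=487/9513: DF=(1 − 487/9513·(0))/(1+487/9513) = 9513/10000 ≈ 0.951300
step 2 [1y] bond c/2=17/800: DF=(1934849/2000000 − 17/800·(0.951300))/(1+17/800) = 371/400 ≈ 0.927500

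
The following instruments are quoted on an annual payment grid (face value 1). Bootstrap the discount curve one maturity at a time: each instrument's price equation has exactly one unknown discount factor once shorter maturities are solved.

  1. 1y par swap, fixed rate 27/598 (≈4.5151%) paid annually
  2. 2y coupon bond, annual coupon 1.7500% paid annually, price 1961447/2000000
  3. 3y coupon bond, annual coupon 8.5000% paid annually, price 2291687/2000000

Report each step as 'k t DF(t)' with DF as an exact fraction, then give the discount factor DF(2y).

step 1 [1y] swap r/1=27/598: DF=(1 − 27/598·(0))/(1+27/598) = 598/625 ≈ 0.956800
step 2 [2y] bond c/1=7/400: DF=(1961447/2000000 − 7/400·(0.956800))/(1+7/400) = 4737/5000 ≈ 0.947400
step 3 [3y] bond c/1=17/200: DF=(2291687/2000000 − 17/200·(0.956800+0.947400))/(1+17/200) = 9069/10000 ≈ 0.906900

1 1 598/625
2 2 4737/5000
3 3 9069/10000
DF(2y) = 4737/5000 ≈ 0.947400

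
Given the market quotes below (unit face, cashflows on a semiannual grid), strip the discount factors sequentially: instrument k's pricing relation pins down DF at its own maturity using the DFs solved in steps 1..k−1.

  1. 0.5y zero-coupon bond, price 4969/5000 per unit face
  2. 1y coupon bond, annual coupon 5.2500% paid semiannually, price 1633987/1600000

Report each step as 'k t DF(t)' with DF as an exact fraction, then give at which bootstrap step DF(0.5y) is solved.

step 1 [0.5y] zero: DF = P = 4969/5000 ≈ 0.993800
step 2 [1y] bond c/2=21/800: DF=(1633987/1600000 − 21/800·(0.993800))/(1+21/800) = 9697/10000 ≈ 0.969700

1 1/2 4969/5000
2 1 9697/10000
DF(0.5y) is solved at step 1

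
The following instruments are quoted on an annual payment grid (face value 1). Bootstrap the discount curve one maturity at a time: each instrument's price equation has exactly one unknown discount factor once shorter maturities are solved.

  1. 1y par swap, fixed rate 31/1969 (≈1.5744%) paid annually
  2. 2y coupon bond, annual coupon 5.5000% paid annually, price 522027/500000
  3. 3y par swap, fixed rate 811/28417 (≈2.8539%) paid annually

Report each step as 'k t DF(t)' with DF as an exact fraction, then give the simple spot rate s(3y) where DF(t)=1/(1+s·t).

1 1 1969/2000
2 2 9383/10000
3 3 9189/10000
s(3y) = (1/(9189/10000) − 1)/(3) = 811/27567 ≈ 2.9419%

step 1 [1y] swap r/1=31/1969: DF=(1 − 31/1969·(0))/(1+31/1969) = 1969/2000 ≈ 0.984500
step 2 [2y] bond c/1=11/200: DF=(522027/500000 − 11/200·(0.984500))/(1+11/200) = 9383/10000 ≈ 0.938300
step 3 [3y] swap r/1=811/28417: DF=(1 − 811/28417·(0.984500+0.938300))/(1+811/28417) = 9189/10000 ≈ 0.918900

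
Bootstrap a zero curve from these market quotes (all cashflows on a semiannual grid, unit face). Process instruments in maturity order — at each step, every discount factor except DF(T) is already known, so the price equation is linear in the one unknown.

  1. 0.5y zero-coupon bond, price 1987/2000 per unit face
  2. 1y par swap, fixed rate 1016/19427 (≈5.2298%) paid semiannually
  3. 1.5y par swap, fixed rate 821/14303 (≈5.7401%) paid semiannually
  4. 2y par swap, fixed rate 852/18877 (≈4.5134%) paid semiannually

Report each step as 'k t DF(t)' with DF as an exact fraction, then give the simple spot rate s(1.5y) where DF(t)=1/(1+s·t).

1 1/2 1987/2000
2 1 2373/2500
3 3/2 9179/10000
4 2 2287/2500
s(1.5y) = (1/(9179/10000) − 1)/(3/2) = 1642/27537 ≈ 5.9629%

step 1 [0.5y] zero: DF = P = 1987/2000 ≈ 0.993500
step 2 [1y] swap r/2=508/19427: DF=(1 − 508/19427·(0.993500))/(1+508/19427) = 2373/2500 ≈ 0.949200
step 3 [1.5y] swap r/2=821/28606: DF=(1 − 821/28606·(0.993500+0.949200))/(1+821/28606) = 9179/10000 ≈ 0.917900
step 4 [2y] swap r/2=426/18877: DF=(1 − 426/18877·(0.993500+0.949200+0.917900))/(1+426/18877) = 2287/2500 ≈ 0.914800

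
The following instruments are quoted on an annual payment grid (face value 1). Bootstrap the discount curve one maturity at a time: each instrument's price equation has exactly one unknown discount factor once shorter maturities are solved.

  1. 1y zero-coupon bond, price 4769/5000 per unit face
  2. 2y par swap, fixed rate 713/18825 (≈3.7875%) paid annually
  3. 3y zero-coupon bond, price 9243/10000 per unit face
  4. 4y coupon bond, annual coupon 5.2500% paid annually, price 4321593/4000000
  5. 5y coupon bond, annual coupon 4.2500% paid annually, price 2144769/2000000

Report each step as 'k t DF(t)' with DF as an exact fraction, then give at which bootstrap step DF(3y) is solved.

step 1 [1y] zero: DF = P = 4769/5000 ≈ 0.953800
step 2 [2y] swap r/1=713/18825: DF=(1 − 713/18825·(0.953800))/(1+713/18825) = 9287/10000 ≈ 0.928700
step 3 [3y] zero: DF = P = 9243/10000 ≈ 0.924300
step 4 [4y] bond c/1=21/400: DF=(4321593/4000000 − 21/400·(0.953800+0.928700+0.924300))/(1+21/400) = 1773/2000 ≈ 0.886500
step 5 [5y] bond c/1=17/400: DF=(2144769/2000000 − 17/400·(0.953800+0.928700+0.924300+0.886500))/(1+17/400) = 8781/10000 ≈ 0.878100

1 1 4769/5000
2 2 9287/10000
3 3 9243/10000
4 4 1773/2000
5 5 8781/10000
DF(3y) is solved at step 3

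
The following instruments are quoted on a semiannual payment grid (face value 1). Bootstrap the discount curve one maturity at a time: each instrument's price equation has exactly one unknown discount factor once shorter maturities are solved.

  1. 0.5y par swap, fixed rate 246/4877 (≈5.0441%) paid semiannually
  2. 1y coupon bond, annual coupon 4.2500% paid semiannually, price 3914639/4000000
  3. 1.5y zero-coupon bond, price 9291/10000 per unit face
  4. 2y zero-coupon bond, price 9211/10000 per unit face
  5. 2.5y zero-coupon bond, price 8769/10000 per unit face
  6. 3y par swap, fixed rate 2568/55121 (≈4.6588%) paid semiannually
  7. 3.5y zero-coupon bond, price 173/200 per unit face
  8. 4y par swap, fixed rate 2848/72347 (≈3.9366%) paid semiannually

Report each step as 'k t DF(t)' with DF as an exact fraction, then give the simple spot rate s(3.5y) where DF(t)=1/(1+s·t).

1 1/2 4877/5000
2 1 469/500
3 3/2 9291/10000
4 2 9211/10000
5 5/2 8769/10000
6 3 2179/2500
7 7/2 173/200
8 4 536/625
s(3.5y) = (1/(173/200) − 1)/(7/2) = 54/1211 ≈ 4.4591%

step 1 [0.5y] swap r/2=123/4877: DF=(1 − 123/4877·(0))/(1+123/4877) = 4877/5000 ≈ 0.975400
step 2 [1y] bond c/2=17/800: DF=(3914639/4000000 − 17/800·(0.975400))/(1+17/800) = 469/500 ≈ 0.938000
step 3 [1.5y] zero: DF = P = 9291/10000 ≈ 0.929100
step 4 [2y] zero: DF = P = 9211/10000 ≈ 0.921100
step 5 [2.5y] zero: DF = P = 8769/10000 ≈ 0.876900
step 6 [3y] swap r/2=1284/55121: DF=(1 − 1284/55121·(0.975400+0.938000+0.929100+0.921100+0.876900))/(1+1284/55121) = 2179/2500 ≈ 0.871600
step 7 [3.5y] zero: DF = P = 173/200 ≈ 0.865000
step 8 [4y] swap r/2=1424/72347: DF=(1 − 1424/72347·(0.975400+0.938000+0.929100+0.921100+0.876900+0.871600+0.865000))/(1+1424/72347) = 536/625 ≈ 0.857600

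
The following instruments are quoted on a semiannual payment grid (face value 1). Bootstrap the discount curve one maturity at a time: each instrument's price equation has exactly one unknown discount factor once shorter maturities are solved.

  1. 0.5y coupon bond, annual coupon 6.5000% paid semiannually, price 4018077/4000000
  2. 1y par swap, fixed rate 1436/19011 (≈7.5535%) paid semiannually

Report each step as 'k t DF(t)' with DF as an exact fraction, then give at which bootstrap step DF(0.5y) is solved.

1 1/2 9729/10000
2 1 4641/5000
DF(0.5y) is solved at step 1

step 1 [0.5y] bond c/2=13/400: DF=(4018077/4000000 − 13/400·(0))/(1+13/400) = 9729/10000 ≈ 0.972900
step 2 [1y] swap r/2=718/19011: DF=(1 − 718/19011·(0.972900))/(1+718/19011) = 4641/5000 ≈ 0.928200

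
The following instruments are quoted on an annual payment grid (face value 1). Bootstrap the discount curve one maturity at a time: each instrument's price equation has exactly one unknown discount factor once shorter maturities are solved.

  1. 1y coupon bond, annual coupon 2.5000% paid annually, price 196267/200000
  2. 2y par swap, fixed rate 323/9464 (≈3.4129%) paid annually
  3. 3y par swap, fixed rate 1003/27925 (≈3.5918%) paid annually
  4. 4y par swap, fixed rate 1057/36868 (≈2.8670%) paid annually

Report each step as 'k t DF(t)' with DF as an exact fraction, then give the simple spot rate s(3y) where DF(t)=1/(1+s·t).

step 1 [1y] bond c/1=1/40: DF=(196267/200000 − 1/40·(0))/(1+1/40) = 4787/5000 ≈ 0.957400
step 2 [2y] swap r/1=323/9464: DF=(1 − 323/9464·(0.957400))/(1+323/9464) = 4677/5000 ≈ 0.935400
step 3 [3y] swap r/1=1003/27925: DF=(1 − 1003/27925·(0.957400+0.935400))/(1+1003/27925) = 8997/10000 ≈ 0.899700
step 4 [4y] swap r/1=1057/36868: DF=(1 − 1057/36868·(0.957400+0.935400+0.899700))/(1+1057/36868) = 8943/10000 ≈ 0.894300

1 1 4787/5000
2 2 4677/5000
3 3 8997/10000
4 4 8943/10000
s(3y) = (1/(8997/10000) − 1)/(3) = 1003/26991 ≈ 3.7161%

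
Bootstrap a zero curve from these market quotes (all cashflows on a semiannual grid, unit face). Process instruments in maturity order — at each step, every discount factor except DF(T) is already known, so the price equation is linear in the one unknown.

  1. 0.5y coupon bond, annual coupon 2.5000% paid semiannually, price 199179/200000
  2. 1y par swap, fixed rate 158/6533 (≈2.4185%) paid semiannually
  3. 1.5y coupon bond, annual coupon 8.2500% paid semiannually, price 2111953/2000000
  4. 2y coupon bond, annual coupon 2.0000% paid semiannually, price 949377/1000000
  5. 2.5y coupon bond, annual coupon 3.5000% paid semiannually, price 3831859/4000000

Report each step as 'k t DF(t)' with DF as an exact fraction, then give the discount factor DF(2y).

step 1 [0.5y] bond c/2=1/80: DF=(199179/200000 − 1/80·(0))/(1+1/80) = 2459/2500 ≈ 0.983600
step 2 [1y] swap r/2=79/6533: DF=(1 − 79/6533·(0.983600))/(1+79/6533) = 9763/10000 ≈ 0.976300
step 3 [1.5y] bond c/2=33/800: DF=(2111953/2000000 − 33/800·(0.983600+0.976300))/(1+33/800) = 1873/2000 ≈ 0.936500
step 4 [2y] bond c/2=1/100: DF=(949377/1000000 − 1/100·(0.983600+0.976300+0.936500))/(1+1/100) = 9113/10000 ≈ 0.911300
step 5 [2.5y] bond c/2=7/400: DF=(3831859/4000000 − 7/400·(0.983600+0.976300+0.936500+0.911300))/(1+7/400) = 219/250 ≈ 0.876000

1 1/2 2459/2500
2 1 9763/10000
3 3/2 1873/2000
4 2 9113/10000
5 5/2 219/250
DF(2y) = 9113/10000 ≈ 0.911300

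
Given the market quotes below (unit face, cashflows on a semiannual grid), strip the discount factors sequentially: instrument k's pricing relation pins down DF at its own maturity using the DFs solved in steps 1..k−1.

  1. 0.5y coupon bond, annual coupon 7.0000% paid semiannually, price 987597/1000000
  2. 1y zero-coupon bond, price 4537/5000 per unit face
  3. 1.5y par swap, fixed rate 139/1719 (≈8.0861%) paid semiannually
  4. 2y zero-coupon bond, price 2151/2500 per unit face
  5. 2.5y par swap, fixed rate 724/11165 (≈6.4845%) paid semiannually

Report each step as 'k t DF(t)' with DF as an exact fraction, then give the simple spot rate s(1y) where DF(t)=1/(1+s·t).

1 1/2 4771/5000
2 1 4537/5000
3 3/2 1111/1250
4 2 2151/2500
5 5/2 1069/1250
s(1y) = (1/(4537/5000) − 1)/(1) = 463/4537 ≈ 10.2050%

step 1 [0.5y] bond c/2=7/200: DF=(987597/1000000 − 7/200·(0))/(1+7/200) = 4771/5000 ≈ 0.954200
step 2 [1y] zero: DF = P = 4537/5000 ≈ 0.907400
step 3 [1.5y] swap r/2=139/3438: DF=(1 − 139/3438·(0.954200+0.907400))/(1+139/3438) = 1111/1250 ≈ 0.888800
step 4 [2y] zero: DF = P = 2151/2500 ≈ 0.860400
step 5 [2.5y] swap r/2=362/11165: DF=(1 − 362/11165·(0.954200+0.907400+0.888800+0.860400))/(1+362/11165) = 1069/1250 ≈ 0.855200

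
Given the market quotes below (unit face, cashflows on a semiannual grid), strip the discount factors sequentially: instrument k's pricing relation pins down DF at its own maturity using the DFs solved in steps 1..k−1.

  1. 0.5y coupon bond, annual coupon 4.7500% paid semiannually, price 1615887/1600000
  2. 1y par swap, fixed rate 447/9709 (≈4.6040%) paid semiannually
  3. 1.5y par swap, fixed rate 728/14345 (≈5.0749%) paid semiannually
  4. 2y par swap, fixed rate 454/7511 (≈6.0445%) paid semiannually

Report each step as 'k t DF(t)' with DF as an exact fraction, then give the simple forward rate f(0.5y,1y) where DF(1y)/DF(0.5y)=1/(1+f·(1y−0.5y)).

step 1 [0.5y] bond c/2=19/800: DF=(1615887/1600000 − 19/800·(0))/(1+19/800) = 1973/2000 ≈ 0.986500
step 2 [1y] swap r/2=447/19418: DF=(1 − 447/19418·(0.986500))/(1+447/19418) = 9553/10000 ≈ 0.955300
step 3 [1.5y] swap r/2=364/14345: DF=(1 − 364/14345·(0.986500+0.955300))/(1+364/14345) = 1159/1250 ≈ 0.927200
step 4 [2y] swap r/2=227/7511: DF=(1 − 227/7511·(0.986500+0.955300+0.927200))/(1+227/7511) = 1773/2000 ≈ 0.886500

1 1/2 1973/2000
2 1 9553/10000
3 3/2 1159/1250
4 2 1773/2000
f(0.5y,1y) = ((1973/2000)/(9553/10000) − 1)/(1/2) = 624/9553 ≈ 6.5320%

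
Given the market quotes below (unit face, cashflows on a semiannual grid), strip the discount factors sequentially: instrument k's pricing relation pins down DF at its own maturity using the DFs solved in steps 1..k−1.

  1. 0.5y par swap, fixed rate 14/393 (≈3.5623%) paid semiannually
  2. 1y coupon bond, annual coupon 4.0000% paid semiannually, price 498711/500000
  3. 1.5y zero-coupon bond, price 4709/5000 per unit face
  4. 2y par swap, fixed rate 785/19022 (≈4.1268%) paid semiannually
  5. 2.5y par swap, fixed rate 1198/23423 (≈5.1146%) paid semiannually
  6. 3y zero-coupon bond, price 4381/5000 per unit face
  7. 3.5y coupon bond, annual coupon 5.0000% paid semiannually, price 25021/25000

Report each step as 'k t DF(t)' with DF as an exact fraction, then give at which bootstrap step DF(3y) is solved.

step 1 [0.5y] swap r/2=7/393: DF=(1 − 7/393·(0))/(1+7/393) = 393/400 ≈ 0.982500
step 2 [1y] bond c/2=1/50: DF=(498711/500000 − 1/50·(0.982500))/(1+1/50) = 4793/5000 ≈ 0.958600
step 3 [1.5y] zero: DF = P = 4709/5000 ≈ 0.941800
step 4 [2y] swap r/2=785/38044: DF=(1 − 785/38044·(0.982500+0.958600+0.941800))/(1+785/38044) = 1843/2000 ≈ 0.921500
step 5 [2.5y] swap r/2=599/23423: DF=(1 − 599/23423·(0.982500+0.958600+0.941800+0.921500))/(1+599/23423) = 4401/5000 ≈ 0.880200
step 6 [3y] zero: DF = P = 4381/5000 ≈ 0.876200
step 7 [3.5y] bond c/2=1/40: DF=(25021/25000 − 1/40·(0.982500+0.958600+0.941800+0.921500+0.880200+0.876200))/(1+1/40) = 1051/1250 ≈ 0.840800

1 1/2 393/400
2 1 4793/5000
3 3/2 4709/5000
4 2 1843/2000
5 5/2 4401/5000
6 3 4381/5000
7 7/2 1051/1250
DF(3y) is solved at step 6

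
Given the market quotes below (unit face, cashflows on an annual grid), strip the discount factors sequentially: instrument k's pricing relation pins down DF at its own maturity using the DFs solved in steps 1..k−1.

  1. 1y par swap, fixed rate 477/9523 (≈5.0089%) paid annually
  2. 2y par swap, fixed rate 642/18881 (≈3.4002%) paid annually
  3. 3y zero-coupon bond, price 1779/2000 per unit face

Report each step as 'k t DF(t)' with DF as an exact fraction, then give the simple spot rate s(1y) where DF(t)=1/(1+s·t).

step 1 [1y] swap r/1=477/9523: DF=(1 − 477/9523·(0))/(1+477/9523) = 9523/10000 ≈ 0.952300
step 2 [2y] swap r/1=642/18881: DF=(1 − 642/18881·(0.952300))/(1+642/18881) = 4679/5000 ≈ 0.935800
step 3 [3y] zero: DF = P = 1779/2000 ≈ 0.889500

1 1 9523/10000
2 2 4679/5000
3 3 1779/2000
s(1y) = (1/(9523/10000) − 1)/(1) = 477/9523 ≈ 5.0089%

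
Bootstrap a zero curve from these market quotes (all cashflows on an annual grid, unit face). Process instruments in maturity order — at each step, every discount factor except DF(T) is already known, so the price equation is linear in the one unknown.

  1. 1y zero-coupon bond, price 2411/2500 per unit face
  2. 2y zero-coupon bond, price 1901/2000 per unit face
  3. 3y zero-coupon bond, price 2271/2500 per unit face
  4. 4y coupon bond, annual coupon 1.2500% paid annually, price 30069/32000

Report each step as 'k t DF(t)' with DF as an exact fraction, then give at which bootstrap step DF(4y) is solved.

1 1 2411/2500
2 2 1901/2000
3 3 2271/2500
4 4 2233/2500
DF(4y) is solved at step 4

step 1 [1y] zero: DF = P = 2411/2500 ≈ 0.964400
step 2 [2y] zero: DF = P = 1901/2000 ≈ 0.950500
step 3 [3y] zero: DF = P = 2271/2500 ≈ 0.908400
step 4 [4y] bond c/1=1/80: DF=(30069/32000 − 1/80·(0.964400+0.950500+0.908400))/(1+1/80) = 2233/2500 ≈ 0.893200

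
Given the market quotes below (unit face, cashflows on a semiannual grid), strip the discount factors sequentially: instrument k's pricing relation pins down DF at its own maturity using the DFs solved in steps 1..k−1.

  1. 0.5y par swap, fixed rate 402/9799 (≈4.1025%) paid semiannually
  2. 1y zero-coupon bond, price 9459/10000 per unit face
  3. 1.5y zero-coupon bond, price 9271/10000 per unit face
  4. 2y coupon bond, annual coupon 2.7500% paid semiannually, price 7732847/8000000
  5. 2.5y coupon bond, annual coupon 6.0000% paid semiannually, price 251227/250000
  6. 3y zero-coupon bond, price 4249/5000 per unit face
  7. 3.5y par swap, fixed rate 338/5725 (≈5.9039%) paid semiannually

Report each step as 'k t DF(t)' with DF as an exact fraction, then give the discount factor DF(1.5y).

1 1/2 9799/10000
2 1 9459/10000
3 3/2 9271/10000
4 2 2287/2500
5 5/2 8659/10000
6 3 4249/5000
7 7/2 8141/10000
DF(1.5y) = 9271/10000 ≈ 0.927100

step 1 [0.5y] swap r/2=201/9799: DF=(1 − 201/9799·(0))/(1+201/9799) = 9799/10000 ≈ 0.979900
step 2 [1y] zero: DF = P = 9459/10000 ≈ 0.945900
step 3 [1.5y] zero: DF = P = 9271/10000 ≈ 0.927100
step 4 [2y] bond c/2=11/800: DF=(7732847/8000000 − 11/800·(0.979900+0.945900+0.927100))/(1+11/800) = 2287/2500 ≈ 0.914800
step 5 [2.5y] bond c/2=3/100: DF=(251227/250000 − 3/100·(0.979900+0.945900+0.927100+0.914800))/(1+3/100) = 8659/10000 ≈ 0.865900
step 6 [3y] zero: DF = P = 4249/5000 ≈ 0.849800
step 7 [3.5y] swap r/2=169/5725: DF=(1 − 169/5725·(0.979900+0.945900+0.927100+0.914800+0.865900+0.849800))/(1+169/5725) = 8141/10000 ≈ 0.814100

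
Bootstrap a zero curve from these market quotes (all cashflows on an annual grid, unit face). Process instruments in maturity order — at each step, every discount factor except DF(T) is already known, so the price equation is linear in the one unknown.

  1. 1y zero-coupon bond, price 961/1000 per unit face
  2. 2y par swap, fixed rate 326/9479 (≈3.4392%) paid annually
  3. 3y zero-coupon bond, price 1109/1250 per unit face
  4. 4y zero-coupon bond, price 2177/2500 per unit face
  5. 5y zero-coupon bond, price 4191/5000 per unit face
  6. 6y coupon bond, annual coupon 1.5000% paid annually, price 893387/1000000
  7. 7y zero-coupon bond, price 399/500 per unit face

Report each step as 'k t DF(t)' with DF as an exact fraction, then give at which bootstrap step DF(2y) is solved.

1 1 961/1000
2 2 2337/2500
3 3 1109/1250
4 4 2177/2500
5 5 4191/5000
6 6 4069/5000
7 7 399/500
DF(2y) is solved at step 2

step 1 [1y] zero: DF = P = 961/1000 ≈ 0.961000
step 2 [2y] swap r/1=326/9479: DF=(1 − 326/9479·(0.961000))/(1+326/9479) = 2337/2500 ≈ 0.934800
step 3 [3y] zero: DF = P = 1109/1250 ≈ 0.887200
step 4 [4y] zero: DF = P = 2177/2500 ≈ 0.870800
step 5 [5y] zero: DF = P = 4191/5000 ≈ 0.838200
step 6 [6y] bond c/1=3/200: DF=(893387/1000000 − 3/200·(0.961000+0.934800+0.887200+0.870800+0.838200))/(1+3/200) = 4069/5000 ≈ 0.813800
step 7 [7y] zero: DF = P = 399/500 ≈ 0.798000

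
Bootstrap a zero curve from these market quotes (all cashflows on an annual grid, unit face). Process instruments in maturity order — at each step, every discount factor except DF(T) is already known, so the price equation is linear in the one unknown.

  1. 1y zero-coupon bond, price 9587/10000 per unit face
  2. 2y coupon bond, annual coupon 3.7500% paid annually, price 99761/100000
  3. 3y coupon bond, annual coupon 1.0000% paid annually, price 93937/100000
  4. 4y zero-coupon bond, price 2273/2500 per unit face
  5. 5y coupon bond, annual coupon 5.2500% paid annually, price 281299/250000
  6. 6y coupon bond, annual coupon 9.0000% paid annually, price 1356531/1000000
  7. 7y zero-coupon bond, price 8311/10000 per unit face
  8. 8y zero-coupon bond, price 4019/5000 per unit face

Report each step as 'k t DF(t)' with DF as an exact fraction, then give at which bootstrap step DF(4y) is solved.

1 1 9587/10000
2 2 9269/10000
3 3 4557/5000
4 4 2273/2500
5 5 4421/5000
6 6 1731/2000
7 7 8311/10000
8 8 4019/5000
DF(4y) is solved at step 4

step 1 [1y] zero: DF = P = 9587/10000 ≈ 0.958700
step 2 [2y] bond c/1=3/80: DF=(99761/100000 − 3/80·(0.958700))/(1+3/80) = 9269/10000 ≈ 0.926900
step 3 [3y] bond c/1=1/100: DF=(93937/100000 − 1/100·(0.958700+0.926900))/(1+1/100) = 4557/5000 ≈ 0.911400
step 4 [4y] zero: DF = P = 2273/2500 ≈ 0.909200
step 5 [5y] bond c/1=21/400: DF=(281299/250000 − 21/400·(0.958700+0.926900+0.911400+0.909200))/(1+21/400) = 4421/5000 ≈ 0.884200
step 6 [6y] bond c/1=9/100: DF=(1356531/1000000 − 9/100·(0.958700+0.926900+0.911400+0.909200+0.884200))/(1+9/100) = 1731/2000 ≈ 0.865500
step 7 [7y] zero: DF = P = 8311/10000 ≈ 0.831100
step 8 [8y] zero: DF = P = 4019/5000 ≈ 0.803800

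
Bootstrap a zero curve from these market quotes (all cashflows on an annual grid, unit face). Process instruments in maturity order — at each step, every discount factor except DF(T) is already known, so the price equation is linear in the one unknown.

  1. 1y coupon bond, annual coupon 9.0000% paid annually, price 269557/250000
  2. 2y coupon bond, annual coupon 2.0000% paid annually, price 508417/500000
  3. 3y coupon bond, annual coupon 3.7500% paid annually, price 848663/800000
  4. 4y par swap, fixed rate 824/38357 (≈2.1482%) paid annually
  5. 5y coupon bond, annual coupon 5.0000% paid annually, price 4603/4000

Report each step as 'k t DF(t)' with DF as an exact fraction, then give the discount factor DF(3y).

1 1 2473/2500
2 2 391/400
3 3 4757/5000
4 4 1147/1250
5 5 9133/10000
DF(3y) = 4757/5000 ≈ 0.951400

step 1 [1y] bond c/1=9/100: DF=(269557/250000 − 9/100·(0))/(1+9/100) = 2473/2500 ≈ 0.989200
step 2 [2y] bond c/1=1/50: DF=(508417/500000 − 1/50·(0.989200))/(1+1/50) = 391/400 ≈ 0.977500
step 3 [3y] bond c/1=3/80: DF=(848663/800000 − 3/80·(0.989200+0.977500))/(1+3/80) = 4757/5000 ≈ 0.951400
step 4 [4y] swap r/1=824/38357: DF=(1 − 824/38357·(0.989200+0.977500+0.951400))/(1+824/38357) = 1147/1250 ≈ 0.917600
step 5 [5y] bond c/1=1/20: DF=(4603/4000 − 1/20·(0.989200+0.977500+0.951400+0.917600))/(1+1/20) = 9133/10000 ≈ 0.913300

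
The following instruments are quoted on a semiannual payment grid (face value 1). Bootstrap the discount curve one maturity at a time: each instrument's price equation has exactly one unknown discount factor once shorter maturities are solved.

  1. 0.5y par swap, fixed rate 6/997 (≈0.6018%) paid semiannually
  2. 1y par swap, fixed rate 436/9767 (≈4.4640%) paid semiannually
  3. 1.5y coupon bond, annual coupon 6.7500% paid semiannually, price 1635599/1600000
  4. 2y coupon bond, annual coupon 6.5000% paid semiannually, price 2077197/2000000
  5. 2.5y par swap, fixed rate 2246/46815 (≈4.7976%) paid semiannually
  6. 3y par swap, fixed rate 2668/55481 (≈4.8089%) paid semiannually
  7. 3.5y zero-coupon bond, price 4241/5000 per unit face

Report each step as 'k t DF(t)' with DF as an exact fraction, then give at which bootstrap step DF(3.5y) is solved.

step 1 [0.5y] swap r/2=3/997: DF=(1 − 3/997·(0))/(1+3/997) = 997/1000 ≈ 0.997000
step 2 [1y] swap r/2=218/9767: DF=(1 − 218/9767·(0.997000))/(1+218/9767) = 2391/2500 ≈ 0.956400
step 3 [1.5y] bond c/2=27/800: DF=(1635599/1600000 − 27/800·(0.997000+0.956400))/(1+27/800) = 9251/10000 ≈ 0.925100
step 4 [2y] bond c/2=13/400: DF=(2077197/2000000 − 13/400·(0.997000+0.956400+0.925100))/(1+13/400) = 9153/10000 ≈ 0.915300
step 5 [2.5y] swap r/2=1123/46815: DF=(1 − 1123/46815·(0.997000+0.956400+0.925100+0.915300))/(1+1123/46815) = 8877/10000 ≈ 0.887700
step 6 [3y] swap r/2=1334/55481: DF=(1 − 1334/55481·(0.997000+0.956400+0.925100+0.915300+0.887700))/(1+1334/55481) = 4333/5000 ≈ 0.866600
step 7 [3.5y] zero: DF = P = 4241/5000 ≈ 0.848200

1 1/2 997/1000
2 1 2391/2500
3 3/2 9251/10000
4 2 9153/10000
5 5/2 8877/10000
6 3 4333/5000
7 7/2 4241/5000
DF(3.5y) is solved at step 7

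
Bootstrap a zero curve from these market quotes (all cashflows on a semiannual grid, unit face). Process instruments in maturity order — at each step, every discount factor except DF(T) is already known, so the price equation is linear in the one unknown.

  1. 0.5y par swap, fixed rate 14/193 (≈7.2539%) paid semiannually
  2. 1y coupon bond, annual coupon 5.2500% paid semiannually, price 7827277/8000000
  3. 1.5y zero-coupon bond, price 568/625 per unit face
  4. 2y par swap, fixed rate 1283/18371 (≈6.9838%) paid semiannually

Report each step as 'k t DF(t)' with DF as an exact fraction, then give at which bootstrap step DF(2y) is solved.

1 1/2 193/200
2 1 9287/10000
3 3/2 568/625
4 2 8717/10000
DF(2y) is solved at step 4

step 1 [0.5y] swap r/2=7/193: DF=(1 − 7/193·(0))/(1+7/193) = 193/200 ≈ 0.965000
step 2 [1y] bond c/2=21/800: DF=(7827277/8000000 − 21/800·(0.965000))/(1+21/800) = 9287/10000 ≈ 0.928700
step 3 [1.5y] zero: DF = P = 568/625 ≈ 0.908800
step 4 [2y] swap r/2=1283/36742: DF=(1 − 1283/36742·(0.965000+0.928700+0.908800))/(1+1283/36742) = 8717/10000 ≈ 0.871700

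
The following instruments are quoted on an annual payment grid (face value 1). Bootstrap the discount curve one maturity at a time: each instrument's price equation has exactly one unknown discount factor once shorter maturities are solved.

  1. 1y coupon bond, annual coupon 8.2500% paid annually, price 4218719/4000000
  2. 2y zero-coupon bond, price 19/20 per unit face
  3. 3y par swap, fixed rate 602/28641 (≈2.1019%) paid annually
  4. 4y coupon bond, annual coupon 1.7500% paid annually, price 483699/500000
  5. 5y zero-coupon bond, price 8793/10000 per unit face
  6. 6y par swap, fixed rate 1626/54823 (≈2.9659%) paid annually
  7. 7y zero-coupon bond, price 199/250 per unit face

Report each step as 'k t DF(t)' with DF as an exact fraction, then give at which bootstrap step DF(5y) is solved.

1 1 9743/10000
2 2 19/20
3 3 4699/5000
4 4 1803/2000
5 5 8793/10000
6 6 4187/5000
7 7 199/250
DF(5y) is solved at step 5

step 1 [1y] bond c/1=33/400: DF=(4218719/4000000 − 33/400·(0))/(1+33/400) = 9743/10000 ≈ 0.974300
step 2 [2y] zero: DF = P = 19/20 ≈ 0.950000
step 3 [3y] swap r/1=602/28641: DF=(1 − 602/28641·(0.974300+0.950000))/(1+602/28641) = 4699/5000 ≈ 0.939800
step 4 [4y] bond c/1=7/400: DF=(483699/500000 − 7/400·(0.974300+0.950000+0.939800))/(1+7/400) = 1803/2000 ≈ 0.901500
step 5 [5y] zero: DF = P = 8793/10000 ≈ 0.879300
step 6 [6y] swap r/1=1626/54823: DF=(1 − 1626/54823·(0.974300+0.950000+0.939800+0.901500+0.879300))/(1+1626/54823) = 4187/5000 ≈ 0.837400
step 7 [7y] zero: DF = P = 199/250 ≈ 0.796000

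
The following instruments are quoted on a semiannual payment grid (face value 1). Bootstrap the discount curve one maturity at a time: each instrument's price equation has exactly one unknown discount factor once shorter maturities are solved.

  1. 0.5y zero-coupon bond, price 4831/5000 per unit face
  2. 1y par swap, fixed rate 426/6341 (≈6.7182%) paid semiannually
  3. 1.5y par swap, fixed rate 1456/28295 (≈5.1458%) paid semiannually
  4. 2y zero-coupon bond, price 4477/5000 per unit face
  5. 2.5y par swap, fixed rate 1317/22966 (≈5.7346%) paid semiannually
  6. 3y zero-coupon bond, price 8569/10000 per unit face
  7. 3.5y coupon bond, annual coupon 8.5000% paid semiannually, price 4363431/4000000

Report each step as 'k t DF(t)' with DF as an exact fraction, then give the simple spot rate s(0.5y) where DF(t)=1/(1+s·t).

step 1 [0.5y] zero: DF = P = 4831/5000 ≈ 0.966200
step 2 [1y] swap r/2=213/6341: DF=(1 − 213/6341·(0.966200))/(1+213/6341) = 9361/10000 ≈ 0.936100
step 3 [1.5y] swap r/2=728/28295: DF=(1 − 728/28295·(0.966200+0.936100))/(1+728/28295) = 1159/1250 ≈ 0.927200
step 4 [2y] zero: DF = P = 4477/5000 ≈ 0.895400
step 5 [2.5y] swap r/2=1317/45932: DF=(1 − 1317/45932·(0.966200+0.936100+0.927200+0.895400))/(1+1317/45932) = 8683/10000 ≈ 0.868300
step 6 [3y] zero: DF = P = 8569/10000 ≈ 0.856900
step 7 [3.5y] bond c/2=17/400: DF=(4363431/4000000 − 17/400·(0.966200+0.936100+0.927200+0.895400+0.868300+0.856900))/(1+17/400) = 4121/5000 ≈ 0.824200

1 1/2 4831/5000
2 1 9361/10000
3 3/2 1159/1250
4 2 4477/5000
5 5/2 8683/10000
6 3 8569/10000
7 7/2 4121/5000
s(0.5y) = (1/(4831/5000) − 1)/(1/2) = 338/4831 ≈ 6.9965%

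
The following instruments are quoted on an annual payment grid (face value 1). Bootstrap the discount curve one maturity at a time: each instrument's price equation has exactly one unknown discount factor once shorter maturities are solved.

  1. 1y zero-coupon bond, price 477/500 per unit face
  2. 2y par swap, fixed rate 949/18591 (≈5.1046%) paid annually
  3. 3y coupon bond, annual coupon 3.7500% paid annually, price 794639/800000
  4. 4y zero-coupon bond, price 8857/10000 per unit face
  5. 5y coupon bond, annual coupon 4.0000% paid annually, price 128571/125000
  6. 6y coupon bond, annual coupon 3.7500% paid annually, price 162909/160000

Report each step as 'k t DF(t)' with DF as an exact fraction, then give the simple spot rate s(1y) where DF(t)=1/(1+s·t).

step 1 [1y] zero: DF = P = 477/500 ≈ 0.954000
step 2 [2y] swap r/1=949/18591: DF=(1 − 949/18591·(0.954000))/(1+949/18591) = 9051/10000 ≈ 0.905100
step 3 [3y] bond c/1=3/80: DF=(794639/800000 − 3/80·(0.954000+0.905100))/(1+3/80) = 4451/5000 ≈ 0.890200
step 4 [4y] zero: DF = P = 8857/10000 ≈ 0.885700
step 5 [5y] bond c/1=1/25: DF=(128571/125000 − 1/25·(0.954000+0.905100+0.890200+0.885700))/(1+1/25) = 2123/2500 ≈ 0.849200
step 6 [6y] bond c/1=3/80: DF=(162909/160000 − 3/80·(0.954000+0.905100+0.890200+0.885700+0.849200))/(1+3/80) = 8193/10000 ≈ 0.819300

1 1 477/500
2 2 9051/10000
3 3 4451/5000
4 4 8857/10000
5 5 2123/2500
6 6 8193/10000
s(1y) = (1/(477/500) − 1)/(1) = 23/477 ≈ 4.8218%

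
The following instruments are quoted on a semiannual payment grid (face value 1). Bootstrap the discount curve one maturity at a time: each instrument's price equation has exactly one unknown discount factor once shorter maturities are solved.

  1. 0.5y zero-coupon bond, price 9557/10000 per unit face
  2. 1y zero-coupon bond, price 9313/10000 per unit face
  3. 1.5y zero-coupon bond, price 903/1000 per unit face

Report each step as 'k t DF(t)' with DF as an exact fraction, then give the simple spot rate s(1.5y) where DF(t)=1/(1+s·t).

1 1/2 9557/10000
2 1 9313/10000
3 3/2 903/1000
s(1.5y) = (1/(903/1000) − 1)/(3/2) = 194/2709 ≈ 7.1613%

step 1 [0.5y] zero: DF = P = 9557/10000 ≈ 0.955700
step 2 [1y] zero: DF = P = 9313/10000 ≈ 0.931300
step 3 [1.5y] zero: DF = P = 903/1000 ≈ 0.903000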